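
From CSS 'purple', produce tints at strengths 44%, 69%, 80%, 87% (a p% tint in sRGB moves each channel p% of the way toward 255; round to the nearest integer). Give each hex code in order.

CSS purple is rgb(128, 0, 128).
44%: (128 + 55.88 = 183.88→184, 0 + 112.2 = 112.2→112, 128 + 55.88 = 183.88→184) → #b870b8
69%: (128 + 87.63 = 215.63→216, 0 + 175.95 = 175.95→176, 128 + 87.63 = 215.63→216) → #d8b0d8
80%: (128 + 101.6 = 229.6→230, 0 + 204 = 204→204, 128 + 101.6 = 229.6→230) → #e6cce6
87%: (128 + 110.49 = 238.49→238, 0 + 221.85 = 221.85→222, 128 + 110.49 = 238.49→238) → #eedeee

#b870b8, #d8b0d8, #e6cce6, #eedeee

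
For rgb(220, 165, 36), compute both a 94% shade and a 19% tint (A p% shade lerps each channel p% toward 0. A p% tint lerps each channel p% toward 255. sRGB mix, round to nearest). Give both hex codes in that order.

#0d0a02, #e3b64e

94% shade:
  R: 220 − 206.8 = 13.2 → 13
  G: 165 + 0.94×(0−165) = 165 − 155.1 = 9.9 → 10
  B: 36 + 0.94×(0−36) = 36 − 33.84 = 2.16 → 2
  → #0d0a02
19% tint:
  R: 220 + 0.19×(255−220) = 220 + 6.65 = 226.65 → 227
  G: 165 + 0.19×(255−165) = 165 + 17.1 = 182.1 → 182
  B: 36 + 0.19×(255−36) = 36 + 41.61 = 77.61 → 78
  → #e3b64e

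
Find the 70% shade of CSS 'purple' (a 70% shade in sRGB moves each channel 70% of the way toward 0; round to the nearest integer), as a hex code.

#260026

CSS purple is rgb(128, 0, 128).
Per channel, c → c + 0.7(0 − c):
  R: 128 + 0.7×(0−128) = 128 − 89.6 = 38.4 → 38
  G: 0 + 0.7×(0−0) = 0 + 0 = 0 → 0
  B: 128 − 89.6 = 38.4 → 38
rgb(38, 0, 38) = #260026.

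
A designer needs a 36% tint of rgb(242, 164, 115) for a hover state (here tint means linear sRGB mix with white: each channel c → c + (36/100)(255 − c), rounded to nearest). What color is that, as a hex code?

Per channel, c → c + 0.36(255 − c):
  R: 242 + 0.36×(255−242) = 242 + 4.68 = 246.68 → 247
  G: 164 + 0.36×(255−164) = 164 + 32.76 = 196.76 → 197
  B: 115 + 0.36×(255−115) = 115 + 50.4 = 165.4 → 165
rgb(247, 197, 165) = #f7c5a5.

#f7c5a5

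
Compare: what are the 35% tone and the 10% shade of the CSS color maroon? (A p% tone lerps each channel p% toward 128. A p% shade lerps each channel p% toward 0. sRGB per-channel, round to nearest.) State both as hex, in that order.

#802D2D, #730000

CSS maroon is rgb(128, 0, 0).
35% tone:
  R: 128 + 0.35×(128−128) = 128 + 0 = 128 → 128
  G: 0 + 0.35×(128−0) = 0 + 44.8 = 44.8 → 45
  B: 0 + 0.35×(128−0) = 0 + 44.8 = 44.8 → 45
  → #802D2D
10% shade:
  R: 128 − 12.8 = 115.2 → 115
  G: 0 + 0.1×(0−0) = 0 + 0 = 0 → 0
  B: 0 + 0.1×(0−0) = 0 + 0 = 0 → 0
  → #730000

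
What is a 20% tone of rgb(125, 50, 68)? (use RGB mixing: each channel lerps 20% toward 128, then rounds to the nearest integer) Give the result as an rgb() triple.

A 20% tone moves each channel 20% toward 128:
  R: 125 + 0.2×(128−125) = 125 + 0.6 = 125.6 → 126
  G: 50 + 0.2×(128−50) = 50 + 15.6 = 65.6 → 66
  B: 68 + 0.2×(128−68) = 68 + 12 = 80 → 80

rgb(126, 66, 80)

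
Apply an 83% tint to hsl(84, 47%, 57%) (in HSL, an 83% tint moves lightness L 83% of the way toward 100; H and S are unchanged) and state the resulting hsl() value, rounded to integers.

L moves 83% from 57 toward 100: 57 + 35.69 = 92.69 → 93.
H and S are unchanged.

hsl(84, 47%, 93%)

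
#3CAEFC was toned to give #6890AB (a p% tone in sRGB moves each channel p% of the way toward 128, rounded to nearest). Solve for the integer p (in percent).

65%

#3CAEFC is rgb(60, 174, 252); #6890AB is rgb(104, 144, 171).
On the B channel (widest range): 171 ≈ 252 + (p/100)(128 − 252), so p ≈ 100×(171 − 252)/(128 − 252) = -8100/-124 = 65.32.
p = 65 reproduces all three channels after rounding.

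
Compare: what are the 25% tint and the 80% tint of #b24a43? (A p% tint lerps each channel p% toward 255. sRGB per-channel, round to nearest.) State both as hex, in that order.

#c57772, #f0dbd9

#b24a43 is rgb(178, 74, 67).
25% tint:
  R: 178 + 0.25×(255−178) = 178 + 19.25 = 197.25 → 197
  G: 74 + 45.25 = 119.25 → 119
  B: 67 + 0.25×(255−67) = 67 + 47 = 114 → 114
  → #c57772
80% tint:
  R: 178 + 0.8×(255−178) = 178 + 61.6 = 239.6 → 240
  G: 74 + 144.8 = 218.8 → 219
  B: 67 + 150.4 = 217.4 → 217
  → #f0dbd9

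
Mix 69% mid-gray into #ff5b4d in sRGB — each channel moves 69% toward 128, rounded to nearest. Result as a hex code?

#ff5b4d is rgb(255, 91, 77).
Lerp each channel 69% toward 128:
  R: 255 + 0.69×(128−255) = 255 − 87.63 = 167.37 → 167
  G: 91 + 0.69×(128−91) = 91 + 25.53 = 116.53 → 117
  B: 77 + 35.19 = 112.19 → 112
rgb(167, 117, 112) = #a77570.

#a77570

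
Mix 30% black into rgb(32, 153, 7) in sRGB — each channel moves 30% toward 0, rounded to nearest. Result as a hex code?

Lerp each channel 30% toward 0:
  R: 32 + 0.3×(0−32) = 32 − 9.6 = 22.4 → 22
  G: 153 + 0.3×(0−153) = 153 − 45.9 = 107.1 → 107
  B: 7 + 0.3×(0−7) = 7 − 2.1 = 4.9 → 5
rgb(22, 107, 5) = #166B05.

#166B05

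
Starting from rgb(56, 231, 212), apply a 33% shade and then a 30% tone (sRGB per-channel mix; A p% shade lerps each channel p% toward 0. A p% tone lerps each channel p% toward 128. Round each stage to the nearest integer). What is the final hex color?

Lerp each channel 33% toward 0:
  R: 56 + 0.33×(0−56) = 56 − 18.48 = 37.52 → 38
  G: 231 − 76.23 = 154.77 → 155
  B: 212 + 0.33×(0−212) = 212 − 69.96 = 142.04 → 142
After the shade: rgb(38, 155, 142) = #269B8E.
Lerp each channel 30% toward 128:
  R: 38 + 0.3×(128−38) = 38 + 27 = 65 → 65
  G: 155 + 0.3×(128−155) = 155 − 8.1 = 146.9 → 147
  B: 142 + 0.3×(128−142) = 142 − 4.2 = 137.8 → 138
rgb(65, 147, 138) = #41938A.

#41938A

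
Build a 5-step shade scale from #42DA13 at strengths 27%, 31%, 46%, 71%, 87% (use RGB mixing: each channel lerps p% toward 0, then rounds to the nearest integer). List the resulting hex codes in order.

#309F0E, #2E960D, #24760A, #133F06, #091C02

#42DA13 is rgb(66, 218, 19).
27%: (66 − 17.82 = 48.18→48, 218 − 58.86 = 159.14→159, 19 − 5.13 = 13.87→14) → #309F0E
31%: (66 − 20.46 = 45.54→46, 218 − 67.58 = 150.42→150, 19 − 5.89 = 13.11→13) → #2E960D
46%: (66 − 30.36 = 35.64→36, 218 − 100.28 = 117.72→118, 19 − 8.74 = 10.26→10) → #24760A
71%: (66 − 46.86 = 19.14→19, 218 − 154.78 = 63.22→63, 19 − 13.49 = 5.51→6) → #133F06
87%: (66 − 57.42 = 8.58→9, 218 − 189.66 = 28.34→28, 19 − 16.53 = 2.47→2) → #091C02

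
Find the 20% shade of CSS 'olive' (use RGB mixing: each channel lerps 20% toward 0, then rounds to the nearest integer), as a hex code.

#666600

CSS olive is rgb(128, 128, 0).
A 20% shade moves each channel 20% toward 0:
  R: 128 + 0.2×(0−128) = 128 − 25.6 = 102.4 → 102
  G: 128 + 0.2×(0−128) = 128 − 25.6 = 102.4 → 102
  B: 0 + 0 = 0 → 0
rgb(102, 102, 0) = #666600.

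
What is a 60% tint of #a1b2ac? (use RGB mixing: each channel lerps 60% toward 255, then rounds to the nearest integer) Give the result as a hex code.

#d9e0de

#a1b2ac is rgb(161, 178, 172).
A 60% tint moves each channel 60% toward 255:
  R: 161 + 56.4 = 217.4 → 217
  G: 178 + 0.6×(255−178) = 178 + 46.2 = 224.2 → 224
  B: 172 + 0.6×(255−172) = 172 + 49.8 = 221.8 → 222
rgb(217, 224, 222) = #d9e0de.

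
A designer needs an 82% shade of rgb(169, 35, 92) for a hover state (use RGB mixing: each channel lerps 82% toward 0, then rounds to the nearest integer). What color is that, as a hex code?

Per channel, c → c + 0.82(0 − c):
  R: 169 + 0.82×(0−169) = 169 − 138.58 = 30.42 → 30
  G: 35 − 28.7 = 6.3 → 6
  B: 92 + 0.82×(0−92) = 92 − 75.44 = 16.56 → 17
rgb(30, 6, 17) = #1e0611.

#1e0611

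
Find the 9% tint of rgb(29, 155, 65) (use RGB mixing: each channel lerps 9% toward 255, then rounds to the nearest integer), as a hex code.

Lerp each channel 9% toward 255:
  R: 29 + 20.34 = 49.34 → 49
  G: 155 + 9 = 164 → 164
  B: 65 + 0.09×(255−65) = 65 + 17.1 = 82.1 → 82
rgb(49, 164, 82) = #31A452.

#31A452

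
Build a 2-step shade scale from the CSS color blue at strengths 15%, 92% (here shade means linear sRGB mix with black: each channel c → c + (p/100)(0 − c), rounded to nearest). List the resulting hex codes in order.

#0000d9, #000014

CSS blue is rgb(0, 0, 255).
15%: (0→0, 0→0, 255 − 38.25 = 216.75→217) → #0000d9
92%: (0→0, 0→0, 255 − 234.6 = 20.4→20) → #000014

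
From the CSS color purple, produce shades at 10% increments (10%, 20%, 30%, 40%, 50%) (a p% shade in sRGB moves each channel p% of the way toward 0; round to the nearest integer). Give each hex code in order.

#730073, #660066, #5a005a, #4d004d, #400040

CSS purple is rgb(128, 0, 128).
10%: (128 − 12.8 = 115.2→115, 0→0, 128 − 12.8 = 115.2→115) → #730073
20%: (128 − 25.6 = 102.4→102, 0→0, 128 − 25.6 = 102.4→102) → #660066
30%: (128 − 38.4 = 89.6→90, 0→0, 128 − 38.4 = 89.6→90) → #5a005a
40%: (128 − 51.2 = 76.8→77, 0→0, 128 − 51.2 = 76.8→77) → #4d004d
50%: (128 − 64 = 64→64, 0→0, 128 − 64 = 64→64) → #400040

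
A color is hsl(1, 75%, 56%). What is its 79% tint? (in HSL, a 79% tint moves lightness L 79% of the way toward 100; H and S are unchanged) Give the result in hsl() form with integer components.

hsl(1, 75%, 91%)

L moves 79% from 56 toward 100: 56 + 34.76 = 90.76 → 91.
H and S are unchanged.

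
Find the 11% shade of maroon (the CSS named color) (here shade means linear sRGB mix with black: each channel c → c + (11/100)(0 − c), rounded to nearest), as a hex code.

#720000

CSS maroon is rgb(128, 0, 0).
Lerp each channel 11% toward 0:
  R: 128 + 0.11×(0−128) = 128 − 14.08 = 113.92 → 114
  G: 0 + 0 = 0 → 0
  B: 0 + 0.11×(0−0) = 0 + 0 = 0 → 0
rgb(114, 0, 0) = #720000.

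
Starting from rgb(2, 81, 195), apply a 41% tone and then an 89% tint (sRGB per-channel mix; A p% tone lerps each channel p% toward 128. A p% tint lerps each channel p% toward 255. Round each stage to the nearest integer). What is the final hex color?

#E9EEF5

Per channel, c → c + 0.41(128 − c):
  R: 2 + 51.66 = 53.66 → 54
  G: 81 + 0.41×(128−81) = 81 + 19.27 = 100.27 → 100
  B: 195 + 0.41×(128−195) = 195 − 27.47 = 167.53 → 168
After the tone: rgb(54, 100, 168) = #3664A8.
Lerp each channel 89% toward 255:
  R: 54 + 0.89×(255−54) = 54 + 178.89 = 232.89 → 233
  G: 100 + 0.89×(255−100) = 100 + 137.95 = 237.95 → 238
  B: 168 + 0.89×(255−168) = 168 + 77.43 = 245.43 → 245
rgb(233, 238, 245) = #E9EEF5.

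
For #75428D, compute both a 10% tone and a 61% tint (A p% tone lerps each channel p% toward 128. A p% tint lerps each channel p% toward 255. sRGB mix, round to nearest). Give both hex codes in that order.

#76488C, #C9B5D3

#75428D is rgb(117, 66, 141).
10% tone:
  R: 117 + 1.1 = 118.1 → 118
  G: 66 + 0.1×(128−66) = 66 + 6.2 = 72.2 → 72
  B: 141 − 1.3 = 139.7 → 140
  → #76488C
61% tint:
  R: 117 + 0.61×(255−117) = 117 + 84.18 = 201.18 → 201
  G: 66 + 0.61×(255−66) = 66 + 115.29 = 181.29 → 181
  B: 141 + 0.61×(255−141) = 141 + 69.54 = 210.54 → 211
  → #C9B5D3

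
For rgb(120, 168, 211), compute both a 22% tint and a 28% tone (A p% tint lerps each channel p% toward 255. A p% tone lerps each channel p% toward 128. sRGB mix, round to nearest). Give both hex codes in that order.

#96bbdd, #7a9dbc

22% tint:
  R: 120 + 0.22×(255−120) = 120 + 29.7 = 149.7 → 150
  G: 168 + 19.14 = 187.14 → 187
  B: 211 + 0.22×(255−211) = 211 + 9.68 = 220.68 → 221
  → #96bbdd
28% tone:
  R: 120 + 0.28×(128−120) = 120 + 2.24 = 122.24 → 122
  G: 168 + 0.28×(128−168) = 168 − 11.2 = 156.8 → 157
  B: 211 + 0.28×(128−211) = 211 − 23.24 = 187.76 → 188
  → #7a9dbc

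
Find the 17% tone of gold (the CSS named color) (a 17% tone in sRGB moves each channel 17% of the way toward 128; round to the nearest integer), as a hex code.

CSS gold is rgb(255, 215, 0).
Per channel, c → c + 0.17(128 − c):
  R: 255 − 21.59 = 233.41 → 233
  G: 215 − 14.79 = 200.21 → 200
  B: 0 + 21.76 = 21.76 → 22
rgb(233, 200, 22) = #e9c816.

#e9c816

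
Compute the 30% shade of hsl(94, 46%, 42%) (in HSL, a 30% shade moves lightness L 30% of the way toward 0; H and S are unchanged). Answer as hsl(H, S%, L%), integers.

hsl(94, 46%, 29%)

L moves 30% from 42 toward 0: 42 − 12.6 = 29.4 → 29.
H and S are unchanged.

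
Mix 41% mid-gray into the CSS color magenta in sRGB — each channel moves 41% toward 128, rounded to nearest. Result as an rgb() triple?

rgb(203, 52, 203)

CSS magenta is rgb(255, 0, 255).
A 41% tone moves each channel 41% toward 128:
  R: 255 + 0.41×(128−255) = 255 − 52.07 = 202.93 → 203
  G: 0 + 52.48 = 52.48 → 52
  B: 255 + 0.41×(128−255) = 255 − 52.07 = 202.93 → 203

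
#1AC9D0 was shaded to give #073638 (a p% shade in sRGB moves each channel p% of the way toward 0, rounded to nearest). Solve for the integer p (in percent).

#1AC9D0 is rgb(26, 201, 208); #073638 is rgb(7, 54, 56).
On the B channel (widest range): 56 ≈ 208 + (p/100)(0 − 208), so p ≈ 100×(56 − 208)/(0 − 208) = -15200/-208 = 73.08.
p = 73 reproduces all three channels after rounding.

73%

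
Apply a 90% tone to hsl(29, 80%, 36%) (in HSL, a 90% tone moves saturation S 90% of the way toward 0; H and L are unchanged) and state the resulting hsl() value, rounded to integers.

S moves 90% from 80 toward 0: 80 − 72 = 8 → 8.
H and L are unchanged.

hsl(29, 8%, 36%)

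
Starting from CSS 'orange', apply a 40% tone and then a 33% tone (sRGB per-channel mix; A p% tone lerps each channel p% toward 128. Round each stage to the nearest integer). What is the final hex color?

CSS orange is rgb(255, 165, 0).
A 40% tone moves each channel 40% toward 128:
  R: 255 − 50.8 = 204.2 → 204
  G: 165 + 0.4×(128−165) = 165 − 14.8 = 150.2 → 150
  B: 0 + 0.4×(128−0) = 0 + 51.2 = 51.2 → 51
After the tone: rgb(204, 150, 51) = #CC9633.
Per channel, c → c + 0.33(128 − c):
  R: 204 − 25.08 = 178.92 → 179
  G: 150 + 0.33×(128−150) = 150 − 7.26 = 142.74 → 143
  B: 51 + 0.33×(128−51) = 51 + 25.41 = 76.41 → 76
rgb(179, 143, 76) = #B38F4C.

#B38F4C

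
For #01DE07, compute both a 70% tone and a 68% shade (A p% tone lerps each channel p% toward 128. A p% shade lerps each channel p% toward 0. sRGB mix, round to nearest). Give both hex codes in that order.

#5A9C5C, #004702

#01DE07 is rgb(1, 222, 7).
70% tone:
  R: 1 + 0.7×(128−1) = 1 + 88.9 = 89.9 → 90
  G: 222 − 65.8 = 156.2 → 156
  B: 7 + 84.7 = 91.7 → 92
  → #5A9C5C
68% shade:
  R: 1 − 0.68 = 0.32 → 0
  G: 222 + 0.68×(0−222) = 222 − 150.96 = 71.04 → 71
  B: 7 + 0.68×(0−7) = 7 − 4.76 = 2.24 → 2
  → #004702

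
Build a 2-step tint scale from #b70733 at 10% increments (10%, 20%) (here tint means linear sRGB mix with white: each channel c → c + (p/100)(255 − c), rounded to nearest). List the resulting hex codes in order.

#b70733 is rgb(183, 7, 51).
10%: (183 + 7.2 = 190.2→190, 7 + 24.8 = 31.8→32, 51 + 20.4 = 71.4→71) → #be2047
20%: (183 + 14.4 = 197.4→197, 7 + 49.6 = 56.6→57, 51 + 40.8 = 91.8→92) → #c5395c

#be2047, #c5395c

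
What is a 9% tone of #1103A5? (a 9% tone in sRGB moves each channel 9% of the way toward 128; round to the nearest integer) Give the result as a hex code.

#1B0EA2

#1103A5 is rgb(17, 3, 165).
Per channel, c → c + 0.09(128 − c):
  R: 17 + 9.99 = 26.99 → 27
  G: 3 + 11.25 = 14.25 → 14
  B: 165 + 0.09×(128−165) = 165 − 3.33 = 161.67 → 162
rgb(27, 14, 162) = #1B0EA2.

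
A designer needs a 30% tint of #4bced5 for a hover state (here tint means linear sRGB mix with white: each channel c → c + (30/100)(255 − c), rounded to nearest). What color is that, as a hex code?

#81dde2

#4bced5 is rgb(75, 206, 213).
Lerp each channel 30% toward 255:
  R: 75 + 54 = 129 → 129
  G: 206 + 14.7 = 220.7 → 221
  B: 213 + 12.6 = 225.6 → 226
rgb(129, 221, 226) = #81dde2.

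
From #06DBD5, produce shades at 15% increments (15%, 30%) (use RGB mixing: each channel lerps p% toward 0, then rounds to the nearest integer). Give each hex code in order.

#05BAB5, #049995

#06DBD5 is rgb(6, 219, 213).
15%: (6 − 0.9 = 5.1→5, 219 − 32.85 = 186.15→186, 213 − 31.95 = 181.05→181) → #05BAB5
30%: (6 − 1.8 = 4.2→4, 219 − 65.7 = 153.3→153, 213 − 63.9 = 149.1→149) → #049995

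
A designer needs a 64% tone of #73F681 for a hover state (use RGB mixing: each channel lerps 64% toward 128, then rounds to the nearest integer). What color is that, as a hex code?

#73F681 is rgb(115, 246, 129).
Per channel, c → c + 0.64(128 − c):
  R: 115 + 8.32 = 123.32 → 123
  G: 246 − 75.52 = 170.48 → 170
  B: 129 + 0.64×(128−129) = 129 − 0.64 = 128.36 → 128
rgb(123, 170, 128) = #7BAA80.

#7BAA80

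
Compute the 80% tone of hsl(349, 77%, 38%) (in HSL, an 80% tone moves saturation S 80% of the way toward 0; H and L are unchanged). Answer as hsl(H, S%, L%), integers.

S moves 80% from 77 toward 0: 77 − 61.6 = 15.4 → 15.
H and L are unchanged.

hsl(349, 15%, 38%)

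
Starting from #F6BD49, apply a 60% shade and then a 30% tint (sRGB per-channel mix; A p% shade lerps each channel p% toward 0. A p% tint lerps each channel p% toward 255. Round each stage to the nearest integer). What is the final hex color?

#F6BD49 is rgb(246, 189, 73).
Per channel, c → c + 0.6(0 − c):
  R: 246 + 0.6×(0−246) = 246 − 147.6 = 98.4 → 98
  G: 189 + 0.6×(0−189) = 189 − 113.4 = 75.6 → 76
  B: 73 + 0.6×(0−73) = 73 − 43.8 = 29.2 → 29
After the shade: rgb(98, 76, 29) = #624C1D.
Lerp each channel 30% toward 255:
  R: 98 + 47.1 = 145.1 → 145
  G: 76 + 53.7 = 129.7 → 130
  B: 29 + 0.3×(255−29) = 29 + 67.8 = 96.8 → 97
rgb(145, 130, 97) = #918261.

#918261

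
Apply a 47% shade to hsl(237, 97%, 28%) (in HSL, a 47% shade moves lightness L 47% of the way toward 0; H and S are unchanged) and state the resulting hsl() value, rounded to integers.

L moves 47% from 28 toward 0: 28 − 13.16 = 14.84 → 15.
H and S are unchanged.

hsl(237, 97%, 15%)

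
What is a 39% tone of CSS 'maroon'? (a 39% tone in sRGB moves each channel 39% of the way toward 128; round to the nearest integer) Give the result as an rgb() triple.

CSS maroon is rgb(128, 0, 0).
A 39% tone moves each channel 39% toward 128:
  R: 128 + 0 = 128 → 128
  G: 0 + 0.39×(128−0) = 0 + 49.92 = 49.92 → 50
  B: 0 + 0.39×(128−0) = 0 + 49.92 = 49.92 → 50

rgb(128, 50, 50)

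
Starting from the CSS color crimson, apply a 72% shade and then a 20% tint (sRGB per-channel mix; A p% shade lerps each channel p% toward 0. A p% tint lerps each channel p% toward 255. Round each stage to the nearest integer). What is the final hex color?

CSS crimson is rgb(220, 20, 60).
A 72% shade moves each channel 72% toward 0:
  R: 220 + 0.72×(0−220) = 220 − 158.4 = 61.6 → 62
  G: 20 + 0.72×(0−20) = 20 − 14.4 = 5.6 → 6
  B: 60 + 0.72×(0−60) = 60 − 43.2 = 16.8 → 17
After the shade: rgb(62, 6, 17) = #3E0611.
Lerp each channel 20% toward 255:
  R: 62 + 0.2×(255−62) = 62 + 38.6 = 100.6 → 101
  G: 6 + 0.2×(255−6) = 6 + 49.8 = 55.8 → 56
  B: 17 + 0.2×(255−17) = 17 + 47.6 = 64.6 → 65
rgb(101, 56, 65) = #653841.

#653841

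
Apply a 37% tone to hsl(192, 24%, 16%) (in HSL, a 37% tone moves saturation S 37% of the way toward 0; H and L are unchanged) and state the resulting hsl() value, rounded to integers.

hsl(192, 15%, 16%)

S moves 37% from 24 toward 0: 24 − 8.88 = 15.12 → 15.
H and L are unchanged.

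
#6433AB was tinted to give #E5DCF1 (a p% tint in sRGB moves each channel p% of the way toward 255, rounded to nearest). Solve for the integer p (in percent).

83%

#6433AB is rgb(100, 51, 171); #E5DCF1 is rgb(229, 220, 241).
On the G channel (widest range): 220 ≈ 51 + (p/100)(255 − 51), so p ≈ 100×(220 − 51)/(255 − 51) = 16900/204 = 82.84.
p = 83 reproduces all three channels after rounding.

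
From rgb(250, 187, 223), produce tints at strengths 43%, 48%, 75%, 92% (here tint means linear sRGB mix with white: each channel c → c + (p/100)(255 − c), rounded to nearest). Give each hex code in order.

#fcd8ed, #fcdcee, #feeef7, #fffafc

43%: (250 + 2.15 = 252.15→252, 187 + 29.24 = 216.24→216, 223 + 13.76 = 236.76→237) → #fcd8ed
48%: (250 + 2.4 = 252.4→252, 187 + 32.64 = 219.64→220, 223 + 15.36 = 238.36→238) → #fcdcee
75%: (250 + 3.75 = 253.75→254, 187 + 51 = 238→238, 223 + 24 = 247→247) → #feeef7
92%: (250 + 4.6 = 254.6→255, 187 + 62.56 = 249.56→250, 223 + 29.44 = 252.44→252) → #fffafc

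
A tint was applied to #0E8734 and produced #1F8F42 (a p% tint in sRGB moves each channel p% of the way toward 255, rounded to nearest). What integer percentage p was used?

7%

#0E8734 is rgb(14, 135, 52); #1F8F42 is rgb(31, 143, 66).
On the R channel (widest range): 31 ≈ 14 + (p/100)(255 − 14), so p ≈ 100×(31 − 14)/(255 − 14) = 1700/241 = 7.05.
p = 7 reproduces all three channels after rounding.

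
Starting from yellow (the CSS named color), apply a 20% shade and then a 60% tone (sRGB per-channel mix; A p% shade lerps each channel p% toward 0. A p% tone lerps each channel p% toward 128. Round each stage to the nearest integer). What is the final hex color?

CSS yellow is rgb(255, 255, 0).
A 20% shade moves each channel 20% toward 0:
  R: 255 + 0.2×(0−255) = 255 − 51 = 204 → 204
  G: 255 − 51 = 204 → 204
  B: 0 + 0.2×(0−0) = 0 + 0 = 0 → 0
After the shade: rgb(204, 204, 0) = #CCCC00.
A 60% tone moves each channel 60% toward 128:
  R: 204 + 0.6×(128−204) = 204 − 45.6 = 158.4 → 158
  G: 204 + 0.6×(128−204) = 204 − 45.6 = 158.4 → 158
  B: 0 + 0.6×(128−0) = 0 + 76.8 = 76.8 → 77
rgb(158, 158, 77) = #9E9E4D.

#9E9E4D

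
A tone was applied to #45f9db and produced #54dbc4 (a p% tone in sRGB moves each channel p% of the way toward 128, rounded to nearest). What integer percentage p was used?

25%

#45f9db is rgb(69, 249, 219); #54dbc4 is rgb(84, 219, 196).
On the G channel (widest range): 219 ≈ 249 + (p/100)(128 − 249), so p ≈ 100×(219 − 249)/(128 − 249) = -3000/-121 = 24.79.
p = 25 reproduces all three channels after rounding.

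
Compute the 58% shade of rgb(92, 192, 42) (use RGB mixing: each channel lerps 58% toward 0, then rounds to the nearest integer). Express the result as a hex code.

#275112

Per channel, c → c + 0.58(0 − c):
  R: 92 − 53.36 = 38.64 → 39
  G: 192 − 111.36 = 80.64 → 81
  B: 42 − 24.36 = 17.64 → 18
rgb(39, 81, 18) = #275112.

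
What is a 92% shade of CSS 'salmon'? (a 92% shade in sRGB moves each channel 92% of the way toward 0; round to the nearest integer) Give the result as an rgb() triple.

rgb(20, 10, 9)

CSS salmon is rgb(250, 128, 114).
Per channel, c → c + 0.92(0 − c):
  R: 250 + 0.92×(0−250) = 250 − 230 = 20 → 20
  G: 128 + 0.92×(0−128) = 128 − 117.76 = 10.24 → 10
  B: 114 + 0.92×(0−114) = 114 − 104.88 = 9.12 → 9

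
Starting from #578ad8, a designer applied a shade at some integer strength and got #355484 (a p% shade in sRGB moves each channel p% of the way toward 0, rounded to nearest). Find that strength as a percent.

39%

#578ad8 is rgb(87, 138, 216); #355484 is rgb(53, 84, 132).
On the B channel (widest range): 132 ≈ 216 + (p/100)(0 − 216), so p ≈ 100×(132 − 216)/(0 − 216) = -8400/-216 = 38.89.
p = 39 reproduces all three channels after rounding.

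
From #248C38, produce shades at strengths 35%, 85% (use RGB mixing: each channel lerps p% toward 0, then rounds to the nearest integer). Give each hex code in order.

#175B24, #051508

#248C38 is rgb(36, 140, 56).
35%: (36 − 12.6 = 23.4→23, 140 − 49 = 91→91, 56 − 19.6 = 36.4→36) → #175B24
85%: (36 − 30.6 = 5.4→5, 140 − 119 = 21→21, 56 − 47.6 = 8.4→8) → #051508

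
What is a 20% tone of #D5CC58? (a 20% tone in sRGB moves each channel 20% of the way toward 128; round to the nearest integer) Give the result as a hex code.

#C4BD60

#D5CC58 is rgb(213, 204, 88).
A 20% tone moves each channel 20% toward 128:
  R: 213 + 0.2×(128−213) = 213 − 17 = 196 → 196
  G: 204 + 0.2×(128−204) = 204 − 15.2 = 188.8 → 189
  B: 88 + 8 = 96 → 96
rgb(196, 189, 96) = #C4BD60.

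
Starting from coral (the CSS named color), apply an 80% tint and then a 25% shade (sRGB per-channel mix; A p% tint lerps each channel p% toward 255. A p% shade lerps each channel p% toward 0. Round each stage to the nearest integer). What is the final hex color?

CSS coral is rgb(255, 127, 80).
Per channel, c → c + 0.8(255 − c):
  R: 255 + 0 = 255 → 255
  G: 127 + 102.4 = 229.4 → 229
  B: 80 + 0.8×(255−80) = 80 + 140 = 220 → 220
After the tint: rgb(255, 229, 220) = #ffe5dc.
Per channel, c → c + 0.25(0 − c):
  R: 255 − 63.75 = 191.25 → 191
  G: 229 + 0.25×(0−229) = 229 − 57.25 = 171.75 → 172
  B: 220 + 0.25×(0−220) = 220 − 55 = 165 → 165
rgb(191, 172, 165) = #bfaca5.

#bfaca5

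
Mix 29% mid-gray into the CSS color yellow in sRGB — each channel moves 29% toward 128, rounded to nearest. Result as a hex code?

CSS yellow is rgb(255, 255, 0).
Lerp each channel 29% toward 128:
  R: 255 − 36.83 = 218.17 → 218
  G: 255 − 36.83 = 218.17 → 218
  B: 0 + 37.12 = 37.12 → 37
rgb(218, 218, 37) = #DADA25.

#DADA25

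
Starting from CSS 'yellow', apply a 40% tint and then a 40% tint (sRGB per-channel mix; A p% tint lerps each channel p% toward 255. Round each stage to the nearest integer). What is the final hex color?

#FFFFA3

CSS yellow is rgb(255, 255, 0).
Lerp each channel 40% toward 255:
  R: 255 + 0.4×(255−255) = 255 + 0 = 255 → 255
  G: 255 + 0.4×(255−255) = 255 + 0 = 255 → 255
  B: 0 + 0.4×(255−0) = 0 + 102 = 102 → 102
After the tint: rgb(255, 255, 102) = #FFFF66.
Lerp each channel 40% toward 255:
  R: 255 + 0.4×(255−255) = 255 + 0 = 255 → 255
  G: 255 + 0.4×(255−255) = 255 + 0 = 255 → 255
  B: 102 + 61.2 = 163.2 → 163
rgb(255, 255, 163) = #FFFFA3.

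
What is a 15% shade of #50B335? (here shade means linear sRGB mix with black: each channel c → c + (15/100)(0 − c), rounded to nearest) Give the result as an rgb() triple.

#50B335 is rgb(80, 179, 53).
Per channel, c → c + 0.15(0 − c):
  R: 80 − 12 = 68 → 68
  G: 179 + 0.15×(0−179) = 179 − 26.85 = 152.15 → 152
  B: 53 − 7.95 = 45.05 → 45

rgb(68, 152, 45)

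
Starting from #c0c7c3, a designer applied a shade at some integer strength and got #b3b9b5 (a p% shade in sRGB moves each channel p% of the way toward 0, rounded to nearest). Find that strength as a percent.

7%

#c0c7c3 is rgb(192, 199, 195); #b3b9b5 is rgb(179, 185, 181).
On the G channel (widest range): 185 ≈ 199 + (p/100)(0 − 199), so p ≈ 100×(185 − 199)/(0 − 199) = -1400/-199 = 7.04.
p = 7 reproduces all three channels after rounding.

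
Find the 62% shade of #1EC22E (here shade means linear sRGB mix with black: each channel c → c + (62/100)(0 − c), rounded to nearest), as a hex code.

#0B4A11

#1EC22E is rgb(30, 194, 46).
A 62% shade moves each channel 62% toward 0:
  R: 30 + 0.62×(0−30) = 30 − 18.6 = 11.4 → 11
  G: 194 + 0.62×(0−194) = 194 − 120.28 = 73.72 → 74
  B: 46 + 0.62×(0−46) = 46 − 28.52 = 17.48 → 17
rgb(11, 74, 17) = #0B4A11.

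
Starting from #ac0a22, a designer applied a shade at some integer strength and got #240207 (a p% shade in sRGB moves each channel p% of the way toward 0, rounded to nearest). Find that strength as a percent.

#ac0a22 is rgb(172, 10, 34); #240207 is rgb(36, 2, 7).
On the R channel (widest range): 36 ≈ 172 + (p/100)(0 − 172), so p ≈ 100×(36 − 172)/(0 − 172) = -13600/-172 = 79.07.
p = 79 reproduces all three channels after rounding.

79%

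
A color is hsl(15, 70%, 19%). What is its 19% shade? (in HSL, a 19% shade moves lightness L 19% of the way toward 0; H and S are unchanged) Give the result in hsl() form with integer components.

L moves 19% from 19 toward 0: 19 − 3.61 = 15.39 → 15.
H and S are unchanged.

hsl(15, 70%, 15%)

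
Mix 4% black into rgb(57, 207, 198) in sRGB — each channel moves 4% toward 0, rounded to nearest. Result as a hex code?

Per channel, c → c + 0.04(0 − c):
  R: 57 − 2.28 = 54.72 → 55
  G: 207 − 8.28 = 198.72 → 199
  B: 198 + 0.04×(0−198) = 198 − 7.92 = 190.08 → 190
rgb(55, 199, 190) = #37C7BE.

#37C7BE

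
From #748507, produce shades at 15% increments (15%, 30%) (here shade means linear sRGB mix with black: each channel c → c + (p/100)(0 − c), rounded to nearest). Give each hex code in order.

#748507 is rgb(116, 133, 7).
15%: (116 − 17.4 = 98.6→99, 133 − 19.95 = 113.05→113, 7 − 1.05 = 5.95→6) → #637106
30%: (116 − 34.8 = 81.2→81, 133 − 39.9 = 93.1→93, 7 − 2.1 = 4.9→5) → #515D05

#637106, #515D05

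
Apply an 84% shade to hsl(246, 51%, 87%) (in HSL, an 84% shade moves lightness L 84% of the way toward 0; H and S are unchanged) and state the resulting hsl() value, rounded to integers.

L moves 84% from 87 toward 0: 87 − 73.08 = 13.92 → 14.
H and S are unchanged.

hsl(246, 51%, 14%)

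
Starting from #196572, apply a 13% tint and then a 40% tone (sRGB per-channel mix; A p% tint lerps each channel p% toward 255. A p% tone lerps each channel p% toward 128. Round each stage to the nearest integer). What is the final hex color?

#547C82

#196572 is rgb(25, 101, 114).
Per channel, c → c + 0.13(255 − c):
  R: 25 + 29.9 = 54.9 → 55
  G: 101 + 0.13×(255−101) = 101 + 20.02 = 121.02 → 121
  B: 114 + 18.33 = 132.33 → 132
After the tint: rgb(55, 121, 132) = #377984.
Lerp each channel 40% toward 128:
  R: 55 + 0.4×(128−55) = 55 + 29.2 = 84.2 → 84
  G: 121 + 2.8 = 123.8 → 124
  B: 132 + 0.4×(128−132) = 132 − 1.6 = 130.4 → 130
rgb(84, 124, 130) = #547C82.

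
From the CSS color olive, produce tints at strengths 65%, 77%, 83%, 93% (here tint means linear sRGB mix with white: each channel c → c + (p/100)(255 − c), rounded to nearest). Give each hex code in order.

#D3D3A6, #E2E2C4, #E9E9D4, #F6F6ED

CSS olive is rgb(128, 128, 0).
65%: (128 + 82.55 = 210.55→211, 128 + 82.55 = 210.55→211, 0 + 165.75 = 165.75→166) → #D3D3A6
77%: (128 + 97.79 = 225.79→226, 128 + 97.79 = 225.79→226, 0 + 196.35 = 196.35→196) → #E2E2C4
83%: (128 + 105.41 = 233.41→233, 128 + 105.41 = 233.41→233, 0 + 211.65 = 211.65→212) → #E9E9D4
93%: (128 + 118.11 = 246.11→246, 128 + 118.11 = 246.11→246, 0 + 237.15 = 237.15→237) → #F6F6ED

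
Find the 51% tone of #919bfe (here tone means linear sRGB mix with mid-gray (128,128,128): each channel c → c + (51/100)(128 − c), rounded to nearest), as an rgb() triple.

#919bfe is rgb(145, 155, 254).
Per channel, c → c + 0.51(128 − c):
  R: 145 − 8.67 = 136.33 → 136
  G: 155 + 0.51×(128−155) = 155 − 13.77 = 141.23 → 141
  B: 254 + 0.51×(128−254) = 254 − 64.26 = 189.74 → 190

rgb(136, 141, 190)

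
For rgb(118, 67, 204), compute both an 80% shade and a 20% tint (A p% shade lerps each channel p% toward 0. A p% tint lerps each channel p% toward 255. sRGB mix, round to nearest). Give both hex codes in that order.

#180D29, #9169D6

80% shade:
  R: 118 + 0.8×(0−118) = 118 − 94.4 = 23.6 → 24
  G: 67 + 0.8×(0−67) = 67 − 53.6 = 13.4 → 13
  B: 204 − 163.2 = 40.8 → 41
  → #180D29
20% tint:
  R: 118 + 0.2×(255−118) = 118 + 27.4 = 145.4 → 145
  G: 67 + 0.2×(255−67) = 67 + 37.6 = 104.6 → 105
  B: 204 + 0.2×(255−204) = 204 + 10.2 = 214.2 → 214
  → #9169D6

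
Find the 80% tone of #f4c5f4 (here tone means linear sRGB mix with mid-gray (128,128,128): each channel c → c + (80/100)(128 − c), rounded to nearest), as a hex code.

#f4c5f4 is rgb(244, 197, 244).
An 80% tone moves each channel 80% toward 128:
  R: 244 + 0.8×(128−244) = 244 − 92.8 = 151.2 → 151
  G: 197 − 55.2 = 141.8 → 142
  B: 244 + 0.8×(128−244) = 244 − 92.8 = 151.2 → 151
rgb(151, 142, 151) = #978e97.

#978e97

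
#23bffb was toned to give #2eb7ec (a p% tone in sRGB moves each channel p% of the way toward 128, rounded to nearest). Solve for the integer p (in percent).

12%

#23bffb is rgb(35, 191, 251); #2eb7ec is rgb(46, 183, 236).
On the B channel (widest range): 236 ≈ 251 + (p/100)(128 − 251), so p ≈ 100×(236 − 251)/(128 − 251) = -1500/-123 = 12.20.
p = 12 reproduces all three channels after rounding.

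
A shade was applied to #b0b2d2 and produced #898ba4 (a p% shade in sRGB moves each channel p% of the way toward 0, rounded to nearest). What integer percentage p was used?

22%

#b0b2d2 is rgb(176, 178, 210); #898ba4 is rgb(137, 139, 164).
On the B channel (widest range): 164 ≈ 210 + (p/100)(0 − 210), so p ≈ 100×(164 − 210)/(0 − 210) = -4600/-210 = 21.90.
p = 22 reproduces all three channels after rounding.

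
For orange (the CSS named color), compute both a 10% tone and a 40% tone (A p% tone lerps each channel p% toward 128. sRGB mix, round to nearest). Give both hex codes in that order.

CSS orange is rgb(255, 165, 0).
10% tone:
  R: 255 + 0.1×(128−255) = 255 − 12.7 = 242.3 → 242
  G: 165 + 0.1×(128−165) = 165 − 3.7 = 161.3 → 161
  B: 0 + 0.1×(128−0) = 0 + 12.8 = 12.8 → 13
  → #F2A10D
40% tone:
  R: 255 − 50.8 = 204.2 → 204
  G: 165 + 0.4×(128−165) = 165 − 14.8 = 150.2 → 150
  B: 0 + 51.2 = 51.2 → 51
  → #CC9633

#F2A10D, #CC9633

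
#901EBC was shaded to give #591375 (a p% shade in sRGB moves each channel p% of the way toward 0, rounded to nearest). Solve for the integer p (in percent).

38%

#901EBC is rgb(144, 30, 188); #591375 is rgb(89, 19, 117).
On the B channel (widest range): 117 ≈ 188 + (p/100)(0 − 188), so p ≈ 100×(117 − 188)/(0 − 188) = -7100/-188 = 37.77.
p = 38 reproduces all three channels after rounding.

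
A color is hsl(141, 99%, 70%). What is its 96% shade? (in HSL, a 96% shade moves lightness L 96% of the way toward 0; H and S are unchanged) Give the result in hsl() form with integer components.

hsl(141, 99%, 3%)

L moves 96% from 70 toward 0: 70 − 67.2 = 2.8 → 3.
H and S are unchanged.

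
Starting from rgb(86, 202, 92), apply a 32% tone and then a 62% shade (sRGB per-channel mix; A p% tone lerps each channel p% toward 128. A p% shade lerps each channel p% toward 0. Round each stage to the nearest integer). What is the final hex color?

#264428

Per channel, c → c + 0.32(128 − c):
  R: 86 + 13.44 = 99.44 → 99
  G: 202 + 0.32×(128−202) = 202 − 23.68 = 178.32 → 178
  B: 92 + 11.52 = 103.52 → 104
After the tone: rgb(99, 178, 104) = #63B268.
Per channel, c → c + 0.62(0 − c):
  R: 99 − 61.38 = 37.62 → 38
  G: 178 + 0.62×(0−178) = 178 − 110.36 = 67.64 → 68
  B: 104 + 0.62×(0−104) = 104 − 64.48 = 39.52 → 40
rgb(38, 68, 40) = #264428.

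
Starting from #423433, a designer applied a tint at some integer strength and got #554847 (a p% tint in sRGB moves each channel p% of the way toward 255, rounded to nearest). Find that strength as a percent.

#423433 is rgb(66, 52, 51); #554847 is rgb(85, 72, 71).
On the B channel (widest range): 71 ≈ 51 + (p/100)(255 − 51), so p ≈ 100×(71 − 51)/(255 − 51) = 2000/204 = 9.80.
p = 10 reproduces all three channels after rounding.

10%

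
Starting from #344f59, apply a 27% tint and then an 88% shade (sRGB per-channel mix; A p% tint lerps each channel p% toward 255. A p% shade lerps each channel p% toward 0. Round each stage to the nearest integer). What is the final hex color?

#344f59 is rgb(52, 79, 89).
Lerp each channel 27% toward 255:
  R: 52 + 54.81 = 106.81 → 107
  G: 79 + 0.27×(255−79) = 79 + 47.52 = 126.52 → 127
  B: 89 + 0.27×(255−89) = 89 + 44.82 = 133.82 → 134
After the tint: rgb(107, 127, 134) = #6b7f86.
Lerp each channel 88% toward 0:
  R: 107 + 0.88×(0−107) = 107 − 94.16 = 12.84 → 13
  G: 127 + 0.88×(0−127) = 127 − 111.76 = 15.24 → 15
  B: 134 + 0.88×(0−134) = 134 − 117.92 = 16.08 → 16
rgb(13, 15, 16) = #0d0f10.

#0d0f10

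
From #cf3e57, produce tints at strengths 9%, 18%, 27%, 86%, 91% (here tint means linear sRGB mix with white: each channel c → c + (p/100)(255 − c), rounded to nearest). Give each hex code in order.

#d34f66, #d86175, #dc7284, #f8e4e7, #fbeef0

#cf3e57 is rgb(207, 62, 87).
9%: (207 + 4.32 = 211.32→211, 62 + 17.37 = 79.37→79, 87 + 15.12 = 102.12→102) → #d34f66
18%: (207 + 8.64 = 215.64→216, 62 + 34.74 = 96.74→97, 87 + 30.24 = 117.24→117) → #d86175
27%: (207 + 12.96 = 219.96→220, 62 + 52.11 = 114.11→114, 87 + 45.36 = 132.36→132) → #dc7284
86%: (207 + 41.28 = 248.28→248, 62 + 165.98 = 227.98→228, 87 + 144.48 = 231.48→231) → #f8e4e7
91%: (207 + 43.68 = 250.68→251, 62 + 175.63 = 237.63→238, 87 + 152.88 = 239.88→240) → #fbeef0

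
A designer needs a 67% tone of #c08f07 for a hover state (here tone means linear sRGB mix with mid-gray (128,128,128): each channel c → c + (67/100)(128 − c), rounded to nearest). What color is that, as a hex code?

#c08f07 is rgb(192, 143, 7).
Per channel, c → c + 0.67(128 − c):
  R: 192 + 0.67×(128−192) = 192 − 42.88 = 149.12 → 149
  G: 143 + 0.67×(128−143) = 143 − 10.05 = 132.95 → 133
  B: 7 + 81.07 = 88.07 → 88
rgb(149, 133, 88) = #958558.

#958558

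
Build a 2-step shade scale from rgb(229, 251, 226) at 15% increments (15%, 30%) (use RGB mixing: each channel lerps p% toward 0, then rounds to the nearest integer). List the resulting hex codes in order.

#c3d5c0, #a0b09e

15%: (229 − 34.35 = 194.65→195, 251 − 37.65 = 213.35→213, 226 − 33.9 = 192.1→192) → #c3d5c0
30%: (229 − 68.7 = 160.3→160, 251 − 75.3 = 175.7→176, 226 − 67.8 = 158.2→158) → #a0b09e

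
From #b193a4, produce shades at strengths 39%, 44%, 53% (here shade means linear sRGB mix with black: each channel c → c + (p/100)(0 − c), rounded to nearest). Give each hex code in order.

#6c5a64, #63525c, #53454d

#b193a4 is rgb(177, 147, 164).
39%: (177 − 69.03 = 107.97→108, 147 − 57.33 = 89.67→90, 164 − 63.96 = 100.04→100) → #6c5a64
44%: (177 − 77.88 = 99.12→99, 147 − 64.68 = 82.32→82, 164 − 72.16 = 91.84→92) → #63525c
53%: (177 − 93.81 = 83.19→83, 147 − 77.91 = 69.09→69, 164 − 86.92 = 77.08→77) → #53454d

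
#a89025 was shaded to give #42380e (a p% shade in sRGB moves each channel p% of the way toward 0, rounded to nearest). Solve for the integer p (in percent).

61%

#a89025 is rgb(168, 144, 37); #42380e is rgb(66, 56, 14).
On the R channel (widest range): 66 ≈ 168 + (p/100)(0 − 168), so p ≈ 100×(66 − 168)/(0 − 168) = -10200/-168 = 60.71.
p = 61 reproduces all three channels after rounding.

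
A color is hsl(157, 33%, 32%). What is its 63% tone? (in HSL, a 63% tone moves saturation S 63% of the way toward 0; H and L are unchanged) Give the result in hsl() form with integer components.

hsl(157, 12%, 32%)

S moves 63% from 33 toward 0: 33 − 20.79 = 12.21 → 12.
H and L are unchanged.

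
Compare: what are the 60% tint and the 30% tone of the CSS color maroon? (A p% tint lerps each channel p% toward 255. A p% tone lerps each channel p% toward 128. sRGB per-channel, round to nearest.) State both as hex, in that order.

#CC9999, #802626

CSS maroon is rgb(128, 0, 0).
60% tint:
  R: 128 + 0.6×(255−128) = 128 + 76.2 = 204.2 → 204
  G: 0 + 0.6×(255−0) = 0 + 153 = 153 → 153
  B: 0 + 0.6×(255−0) = 0 + 153 = 153 → 153
  → #CC9999
30% tone:
  R: 128 + 0 = 128 → 128
  G: 0 + 38.4 = 38.4 → 38
  B: 0 + 0.3×(128−0) = 0 + 38.4 = 38.4 → 38
  → #802626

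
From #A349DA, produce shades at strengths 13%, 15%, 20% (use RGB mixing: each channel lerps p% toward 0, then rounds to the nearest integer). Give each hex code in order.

#A349DA is rgb(163, 73, 218).
13%: (163 − 21.19 = 141.81→142, 73 − 9.49 = 63.51→64, 218 − 28.34 = 189.66→190) → #8E40BE
15%: (163 − 24.45 = 138.55→139, 73 − 10.95 = 62.05→62, 218 − 32.7 = 185.3→185) → #8B3EB9
20%: (163 − 32.6 = 130.4→130, 73 − 14.6 = 58.4→58, 218 − 43.6 = 174.4→174) → #823AAE

#8E40BE, #8B3EB9, #823AAE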